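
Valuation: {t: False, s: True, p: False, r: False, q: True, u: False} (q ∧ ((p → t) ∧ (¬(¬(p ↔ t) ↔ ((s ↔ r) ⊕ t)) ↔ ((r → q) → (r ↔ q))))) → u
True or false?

False

p → t = False → False = True
p ↔ t = False ↔ False = True
¬(p ↔ t) = ¬True = False
s ↔ r = True ↔ False = False
(s ↔ r) ⊕ t = False ⊕ False = False
¬(p ↔ t) ↔ ((s ↔ r) ⊕ t) = False ↔ False = True
¬(¬(p ↔ t) ↔ ((s ↔ r) ⊕ t)) = ¬True = False
r → q = False → True = True
r ↔ q = False ↔ True = False
(r → q) → (r ↔ q) = True → False = False
¬(¬(p ↔ t) ↔ ((s ↔ r) ⊕ t)) ↔ ((r → q) → (r ↔ q)) = False ↔ False = True
(p → t) ∧ (¬(¬(p ↔ t) ↔ ((s ↔ r) ⊕ t)) ↔ ((r → q) → (r ↔ q))) = True ∧ True = True
q ∧ ((p → t) ∧ (¬(¬(p ↔ t) ↔ ((s ↔ r) ⊕ t)) ↔ ((r → q) → (r ↔ q)))) = True ∧ True = True
(q ∧ ((p → t) ∧ (¬(¬(p ↔ t) ↔ ((s ↔ r) ⊕ t)) ↔ ((r → q) → (r ↔ q))))) → u = True → False = False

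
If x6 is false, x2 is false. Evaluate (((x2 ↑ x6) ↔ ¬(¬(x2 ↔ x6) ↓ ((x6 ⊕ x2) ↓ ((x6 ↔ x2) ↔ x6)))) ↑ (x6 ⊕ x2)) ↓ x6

F

Substituting x6=F, x2=F:
x2 ↑ x6 = F ↑ F = T
x2 ↔ x6 = F ↔ F = T
¬(x2 ↔ x6) = ¬T = F
x6 ⊕ x2 = F ⊕ F = F
x6 ↔ x2 = F ↔ F = T
(x6 ↔ x2) ↔ x6 = T ↔ F = F
(x6 ⊕ x2) ↓ ((x6 ↔ x2) ↔ x6) = F ↓ F = T
¬(x2 ↔ x6) ↓ ((x6 ⊕ x2) ↓ ((x6 ↔ x2) ↔ x6)) = F ↓ T = F
¬(¬(x2 ↔ x6) ↓ ((x6 ⊕ x2) ↓ ((x6 ↔ x2) ↔ x6))) = ¬F = T
(x2 ↑ x6) ↔ ¬(¬(x2 ↔ x6) ↓ ((x6 ⊕ x2) ↓ ((x6 ↔ x2) ↔ x6))) = T ↔ T = T
x6 ⊕ x2 = F ⊕ F = F
((x2 ↑ x6) ↔ ¬(¬(x2 ↔ x6) ↓ ((x6 ⊕ x2) ↓ ((x6 ↔ x2) ↔ x6)))) ↑ (x6 ⊕ x2) = T ↑ F = T
(((x2 ↑ x6) ↔ ¬(¬(x2 ↔ x6) ↓ ((x6 ⊕ x2) ↓ ((x6 ↔ x2) ↔ x6)))) ↑ (x6 ⊕ x2)) ↓ x6 = T ↓ F = F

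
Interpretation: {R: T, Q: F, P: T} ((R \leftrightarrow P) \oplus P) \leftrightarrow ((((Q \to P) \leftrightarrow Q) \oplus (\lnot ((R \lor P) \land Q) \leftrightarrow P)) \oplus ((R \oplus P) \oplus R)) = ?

R \leftrightarrow P = T \leftrightarrow T = T
(R \leftrightarrow P) \oplus P = T \oplus T = F
Q \to P = F \to T = T
(Q \to P) \leftrightarrow Q = T \leftrightarrow F = F
R \lor P = T \lor T = T
(R \lor P) \land Q = T \land F = F
\lnot ((R \lor P) \land Q) = \lnot F = T
\lnot ((R \lor P) \land Q) \leftrightarrow P = T \leftrightarrow T = T
((Q \to P) \leftrightarrow Q) \oplus (\lnot ((R \lor P) \land Q) \leftrightarrow P) = F \oplus T = T
R \oplus P = T \oplus T = F
(R \oplus P) \oplus R = F \oplus T = T
(((Q \to P) \leftrightarrow Q) \oplus (\lnot ((R \lor P) \land Q) \leftrightarrow P)) \oplus ((R \oplus P) \oplus R) = T \oplus T = F
((R \leftrightarrow P) \oplus P) \leftrightarrow ((((Q \to P) \leftrightarrow Q) \oplus (\lnot ((R \lor P) \land Q) \leftrightarrow P)) \oplus ((R \oplus P) \oplus R)) = F \leftrightarrow F = T

T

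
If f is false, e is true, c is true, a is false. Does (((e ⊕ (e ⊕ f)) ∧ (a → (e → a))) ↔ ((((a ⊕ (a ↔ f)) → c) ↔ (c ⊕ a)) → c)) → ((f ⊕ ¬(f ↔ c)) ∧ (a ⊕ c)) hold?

True

e ⊕ f = True ⊕ False = True
e ⊕ (e ⊕ f) = True ⊕ True = False
e → a = True → False = False
a → (e → a) = False → False = True
(e ⊕ (e ⊕ f)) ∧ (a → (e → a)) = False ∧ True = False
a ↔ f = False ↔ False = True
a ⊕ (a ↔ f) = False ⊕ True = True
(a ⊕ (a ↔ f)) → c = True → True = True
c ⊕ a = True ⊕ False = True
((a ⊕ (a ↔ f)) → c) ↔ (c ⊕ a) = True ↔ True = True
(((a ⊕ (a ↔ f)) → c) ↔ (c ⊕ a)) → c = True → True = True
((e ⊕ (e ⊕ f)) ∧ (a → (e → a))) ↔ ((((a ⊕ (a ↔ f)) → c) ↔ (c ⊕ a)) → c) = False ↔ True = False
f ↔ c = False ↔ True = False
¬(f ↔ c) = ¬False = True
f ⊕ ¬(f ↔ c) = False ⊕ True = True
a ⊕ c = False ⊕ True = True
(f ⊕ ¬(f ↔ c)) ∧ (a ⊕ c) = True ∧ True = True
(((e ⊕ (e ⊕ f)) ∧ (a → (e → a))) ↔ ((((a ⊕ (a ↔ f)) → c) ↔ (c ⊕ a)) → c)) → ((f ⊕ ¬(f ↔ c)) ∧ (a ⊕ c)) = False → True = True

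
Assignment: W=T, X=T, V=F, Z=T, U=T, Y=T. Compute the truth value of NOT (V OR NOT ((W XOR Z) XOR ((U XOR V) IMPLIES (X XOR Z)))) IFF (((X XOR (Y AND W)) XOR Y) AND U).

F

W XOR Z = T XOR T = F
U XOR V = T XOR F = T
X XOR Z = T XOR T = F
(U XOR V) IMPLIES (X XOR Z) = T IMPLIES F = F
(W XOR Z) XOR ((U XOR V) IMPLIES (X XOR Z)) = F XOR F = F
NOT ((W XOR Z) XOR ((U XOR V) IMPLIES (X XOR Z))) = NOT F = T
V OR NOT ((W XOR Z) XOR ((U XOR V) IMPLIES (X XOR Z))) = F OR T = T
NOT (V OR NOT ((W XOR Z) XOR ((U XOR V) IMPLIES (X XOR Z)))) = NOT T = F
Y AND W = T AND T = T
X XOR (Y AND W) = T XOR T = F
(X XOR (Y AND W)) XOR Y = F XOR T = T
((X XOR (Y AND W)) XOR Y) AND U = T AND T = T
NOT (V OR NOT ((W XOR Z) XOR ((U XOR V) IMPLIES (X XOR Z)))) IFF (((X XOR (Y AND W)) XOR Y) AND U) = F IFF T = F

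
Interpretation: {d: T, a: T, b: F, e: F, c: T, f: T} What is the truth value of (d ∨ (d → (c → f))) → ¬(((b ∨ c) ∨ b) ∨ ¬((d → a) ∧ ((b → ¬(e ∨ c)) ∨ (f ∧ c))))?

c → f = T → T = T
d → (c → f) = T → T = T
d ∨ (d → (c → f)) = T ∨ T = T
b ∨ c = F ∨ T = T
(b ∨ c) ∨ b = T ∨ F = T
d → a = T → T = T
e ∨ c = F ∨ T = T
¬(e ∨ c) = ¬T = F
b → ¬(e ∨ c) = F → F = T
f ∧ c = T ∧ T = T
(b → ¬(e ∨ c)) ∨ (f ∧ c) = T ∨ T = T
(d → a) ∧ ((b → ¬(e ∨ c)) ∨ (f ∧ c)) = T ∧ T = T
¬((d → a) ∧ ((b → ¬(e ∨ c)) ∨ (f ∧ c))) = ¬T = F
((b ∨ c) ∨ b) ∨ ¬((d → a) ∧ ((b → ¬(e ∨ c)) ∨ (f ∧ c))) = T ∨ F = T
¬(((b ∨ c) ∨ b) ∨ ¬((d → a) ∧ ((b → ¬(e ∨ c)) ∨ (f ∧ c)))) = ¬T = F
(d ∨ (d → (c → f))) → ¬(((b ∨ c) ∨ b) ∨ ¬((d → a) ∧ ((b → ¬(e ∨ c)) ∨ (f ∧ c)))) = T → F = F

F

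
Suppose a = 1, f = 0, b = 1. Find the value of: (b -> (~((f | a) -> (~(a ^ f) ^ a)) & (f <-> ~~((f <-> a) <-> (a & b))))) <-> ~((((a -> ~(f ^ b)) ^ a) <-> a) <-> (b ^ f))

f | a = 0 | 1 = 1
a ^ f = 1 ^ 0 = 1
~(a ^ f) = ~1 = 0
~(a ^ f) ^ a = 0 ^ 1 = 1
(f | a) -> (~(a ^ f) ^ a) = 1 -> 1 = 1
~((f | a) -> (~(a ^ f) ^ a)) = ~1 = 0
f <-> a = 0 <-> 1 = 0
a & b = 1 & 1 = 1
(f <-> a) <-> (a & b) = 0 <-> 1 = 0
~((f <-> a) <-> (a & b)) = ~0 = 1
~~((f <-> a) <-> (a & b)) = ~1 = 0
f <-> ~~((f <-> a) <-> (a & b)) = 0 <-> 0 = 1
~((f | a) -> (~(a ^ f) ^ a)) & (f <-> ~~((f <-> a) <-> (a & b))) = 0 & 1 = 0
b -> (~((f | a) -> (~(a ^ f) ^ a)) & (f <-> ~~((f <-> a) <-> (a & b)))) = 1 -> 0 = 0
f ^ b = 0 ^ 1 = 1
~(f ^ b) = ~1 = 0
a -> ~(f ^ b) = 1 -> 0 = 0
(a -> ~(f ^ b)) ^ a = 0 ^ 1 = 1
((a -> ~(f ^ b)) ^ a) <-> a = 1 <-> 1 = 1
b ^ f = 1 ^ 0 = 1
(((a -> ~(f ^ b)) ^ a) <-> a) <-> (b ^ f) = 1 <-> 1 = 1
~((((a -> ~(f ^ b)) ^ a) <-> a) <-> (b ^ f)) = ~1 = 0
(b -> (~((f | a) -> (~(a ^ f) ^ a)) & (f <-> ~~((f <-> a) <-> (a & b))))) <-> ~((((a -> ~(f ^ b)) ^ a) <-> a) <-> (b ^ f)) = 0 <-> 0 = 1

1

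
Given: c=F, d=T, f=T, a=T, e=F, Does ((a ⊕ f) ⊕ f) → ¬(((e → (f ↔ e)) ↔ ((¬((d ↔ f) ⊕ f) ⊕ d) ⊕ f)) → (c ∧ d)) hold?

T

Substituting c=F, d=T, f=T, a=T, e=F:
a ⊕ f = T ⊕ T = F
(a ⊕ f) ⊕ f = F ⊕ T = T
f ↔ e = T ↔ F = F
e → (f ↔ e) = F → F = T
d ↔ f = T ↔ T = T
(d ↔ f) ⊕ f = T ⊕ T = F
¬((d ↔ f) ⊕ f) = ¬F = T
¬((d ↔ f) ⊕ f) ⊕ d = T ⊕ T = F
(¬((d ↔ f) ⊕ f) ⊕ d) ⊕ f = F ⊕ T = T
(e → (f ↔ e)) ↔ ((¬((d ↔ f) ⊕ f) ⊕ d) ⊕ f) = T ↔ T = T
c ∧ d = F ∧ T = F
((e → (f ↔ e)) ↔ ((¬((d ↔ f) ⊕ f) ⊕ d) ⊕ f)) → (c ∧ d) = T → F = F
¬(((e → (f ↔ e)) ↔ ((¬((d ↔ f) ⊕ f) ⊕ d) ⊕ f)) → (c ∧ d)) = ¬F = T
((a ⊕ f) ⊕ f) → ¬(((e → (f ↔ e)) ↔ ((¬((d ↔ f) ⊕ f) ⊕ d) ⊕ f)) → (c ∧ d)) = T → T = T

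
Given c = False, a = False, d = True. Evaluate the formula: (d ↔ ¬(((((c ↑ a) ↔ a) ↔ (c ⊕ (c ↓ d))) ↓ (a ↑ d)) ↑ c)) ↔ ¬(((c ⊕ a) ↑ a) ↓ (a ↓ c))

c ↑ a = False ↑ False = True
(c ↑ a) ↔ a = True ↔ False = False
c ↓ d = False ↓ True = False
c ⊕ (c ↓ d) = False ⊕ False = False
((c ↑ a) ↔ a) ↔ (c ⊕ (c ↓ d)) = False ↔ False = True
a ↑ d = False ↑ True = True
(((c ↑ a) ↔ a) ↔ (c ⊕ (c ↓ d))) ↓ (a ↑ d) = True ↓ True = False
((((c ↑ a) ↔ a) ↔ (c ⊕ (c ↓ d))) ↓ (a ↑ d)) ↑ c = False ↑ False = True
¬(((((c ↑ a) ↔ a) ↔ (c ⊕ (c ↓ d))) ↓ (a ↑ d)) ↑ c) = ¬True = False
d ↔ ¬(((((c ↑ a) ↔ a) ↔ (c ⊕ (c ↓ d))) ↓ (a ↑ d)) ↑ c) = True ↔ False = False
c ⊕ a = False ⊕ False = False
(c ⊕ a) ↑ a = False ↑ False = True
a ↓ c = False ↓ False = True
((c ⊕ a) ↑ a) ↓ (a ↓ c) = True ↓ True = False
¬(((c ⊕ a) ↑ a) ↓ (a ↓ c)) = ¬False = True
(d ↔ ¬(((((c ↑ a) ↔ a) ↔ (c ⊕ (c ↓ d))) ↓ (a ↑ d)) ↑ c)) ↔ ¬(((c ⊕ a) ↑ a) ↓ (a ↓ c)) = False ↔ True = False

False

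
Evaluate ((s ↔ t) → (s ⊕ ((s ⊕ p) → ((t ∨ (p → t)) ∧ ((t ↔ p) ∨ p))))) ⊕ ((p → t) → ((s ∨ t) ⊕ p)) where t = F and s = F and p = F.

s ↔ t = F ↔ F = T
s ⊕ p = F ⊕ F = F
p → t = F → F = T
t ∨ (p → t) = F ∨ T = T
t ↔ p = F ↔ F = T
(t ↔ p) ∨ p = T ∨ F = T
(t ∨ (p → t)) ∧ ((t ↔ p) ∨ p) = T ∧ T = T
(s ⊕ p) → ((t ∨ (p → t)) ∧ ((t ↔ p) ∨ p)) = F → T = T
s ⊕ ((s ⊕ p) → ((t ∨ (p → t)) ∧ ((t ↔ p) ∨ p))) = F ⊕ T = T
(s ↔ t) → (s ⊕ ((s ⊕ p) → ((t ∨ (p → t)) ∧ ((t ↔ p) ∨ p)))) = T → T = T
p → t = F → F = T
s ∨ t = F ∨ F = F
(s ∨ t) ⊕ p = F ⊕ F = F
(p → t) → ((s ∨ t) ⊕ p) = T → F = F
((s ↔ t) → (s ⊕ ((s ⊕ p) → ((t ∨ (p → t)) ∧ ((t ↔ p) ∨ p))))) ⊕ ((p → t) → ((s ∨ t) ⊕ p)) = T ⊕ F = T

T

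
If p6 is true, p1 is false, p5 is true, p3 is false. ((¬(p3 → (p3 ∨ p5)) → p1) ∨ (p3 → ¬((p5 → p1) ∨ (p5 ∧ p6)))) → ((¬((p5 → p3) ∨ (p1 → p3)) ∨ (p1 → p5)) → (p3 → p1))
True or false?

p3 ∨ p5 = False ∨ True = True
p3 → (p3 ∨ p5) = False → True = True
¬(p3 → (p3 ∨ p5)) = ¬True = False
¬(p3 → (p3 ∨ p5)) → p1 = False → False = True
p5 → p1 = True → False = False
p5 ∧ p6 = True ∧ True = True
(p5 → p1) ∨ (p5 ∧ p6) = False ∨ True = True
¬((p5 → p1) ∨ (p5 ∧ p6)) = ¬True = False
p3 → ¬((p5 → p1) ∨ (p5 ∧ p6)) = False → False = True
(¬(p3 → (p3 ∨ p5)) → p1) ∨ (p3 → ¬((p5 → p1) ∨ (p5 ∧ p6))) = True ∨ True = True
p5 → p3 = True → False = False
p1 → p3 = False → False = True
(p5 → p3) ∨ (p1 → p3) = False ∨ True = True
¬((p5 → p3) ∨ (p1 → p3)) = ¬True = False
p1 → p5 = False → True = True
¬((p5 → p3) ∨ (p1 → p3)) ∨ (p1 → p5) = False ∨ True = True
p3 → p1 = False → False = True
(¬((p5 → p3) ∨ (p1 → p3)) ∨ (p1 → p5)) → (p3 → p1) = True → True = True
((¬(p3 → (p3 ∨ p5)) → p1) ∨ (p3 → ¬((p5 → p1) ∨ (p5 ∧ p6)))) → ((¬((p5 → p3) ∨ (p1 → p3)) ∨ (p1 → p5)) → (p3 → p1)) = True → True = True

True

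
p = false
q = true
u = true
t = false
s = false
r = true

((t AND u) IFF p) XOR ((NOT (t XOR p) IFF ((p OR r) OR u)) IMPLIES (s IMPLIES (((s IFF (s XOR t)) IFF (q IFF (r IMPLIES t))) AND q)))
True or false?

false

t AND u = false AND true = false
(t AND u) IFF p = false IFF false = true
t XOR p = false XOR false = false
NOT (t XOR p) = NOT false = true
p OR r = false OR true = true
(p OR r) OR u = true OR true = true
NOT (t XOR p) IFF ((p OR r) OR u) = true IFF true = true
s XOR t = false XOR false = false
s IFF (s XOR t) = false IFF false = true
r IMPLIES t = true IMPLIES false = false
q IFF (r IMPLIES t) = true IFF false = false
(s IFF (s XOR t)) IFF (q IFF (r IMPLIES t)) = true IFF false = false
((s IFF (s XOR t)) IFF (q IFF (r IMPLIES t))) AND q = false AND true = false
s IMPLIES (((s IFF (s XOR t)) IFF (q IFF (r IMPLIES t))) AND q) = false IMPLIES false = true
(NOT (t XOR p) IFF ((p OR r) OR u)) IMPLIES (s IMPLIES (((s IFF (s XOR t)) IFF (q IFF (r IMPLIES t))) AND q)) = true IMPLIES true = true
((t AND u) IFF p) XOR ((NOT (t XOR p) IFF ((p OR r) OR u)) IMPLIES (s IMPLIES (((s IFF (s XOR t)) IFF (q IFF (r IMPLIES t))) AND q))) = true XOR true = false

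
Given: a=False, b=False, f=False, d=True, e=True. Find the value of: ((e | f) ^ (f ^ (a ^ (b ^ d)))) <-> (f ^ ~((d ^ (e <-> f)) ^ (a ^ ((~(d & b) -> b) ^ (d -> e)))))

False

e | f = True | False = True
b ^ d = False ^ True = True
a ^ (b ^ d) = False ^ True = True
f ^ (a ^ (b ^ d)) = False ^ True = True
(e | f) ^ (f ^ (a ^ (b ^ d))) = True ^ True = False
e <-> f = True <-> False = False
d ^ (e <-> f) = True ^ False = True
d & b = True & False = False
~(d & b) = ~False = True
~(d & b) -> b = True -> False = False
d -> e = True -> True = True
(~(d & b) -> b) ^ (d -> e) = False ^ True = True
a ^ ((~(d & b) -> b) ^ (d -> e)) = False ^ True = True
(d ^ (e <-> f)) ^ (a ^ ((~(d & b) -> b) ^ (d -> e))) = True ^ True = False
~((d ^ (e <-> f)) ^ (a ^ ((~(d & b) -> b) ^ (d -> e)))) = ~False = True
f ^ ~((d ^ (e <-> f)) ^ (a ^ ((~(d & b) -> b) ^ (d -> e)))) = False ^ True = True
((e | f) ^ (f ^ (a ^ (b ^ d)))) <-> (f ^ ~((d ^ (e <-> f)) ^ (a ^ ((~(d & b) -> b) ^ (d -> e))))) = False <-> True = False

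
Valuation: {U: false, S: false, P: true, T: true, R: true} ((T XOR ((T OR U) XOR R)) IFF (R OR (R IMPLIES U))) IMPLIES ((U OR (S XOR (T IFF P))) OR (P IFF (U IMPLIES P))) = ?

Substituting U=false, S=false, P=true, T=true, R=true:
T OR U = true OR false = true
(T OR U) XOR R = true XOR true = false
T XOR ((T OR U) XOR R) = true XOR false = true
R IMPLIES U = true IMPLIES false = false
R OR (R IMPLIES U) = true OR false = true
(T XOR ((T OR U) XOR R)) IFF (R OR (R IMPLIES U)) = true IFF true = true
T IFF P = true IFF true = true
S XOR (T IFF P) = false XOR true = true
U OR (S XOR (T IFF P)) = false OR true = true
U IMPLIES P = false IMPLIES true = true
P IFF (U IMPLIES P) = true IFF true = true
(U OR (S XOR (T IFF P))) OR (P IFF (U IMPLIES P)) = true OR true = true
((T XOR ((T OR U) XOR R)) IFF (R OR (R IMPLIES U))) IMPLIES ((U OR (S XOR (T IFF P))) OR (P IFF (U IMPLIES P))) = true IMPLIES true = true

true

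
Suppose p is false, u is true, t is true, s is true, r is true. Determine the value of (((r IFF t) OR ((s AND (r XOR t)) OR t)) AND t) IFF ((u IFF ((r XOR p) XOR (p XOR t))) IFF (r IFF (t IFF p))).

r IFF t = T IFF T = T
r XOR t = T XOR T = F
s AND (r XOR t) = T AND F = F
(s AND (r XOR t)) OR t = F OR T = T
(r IFF t) OR ((s AND (r XOR t)) OR t) = T OR T = T
((r IFF t) OR ((s AND (r XOR t)) OR t)) AND t = T AND T = T
r XOR p = T XOR F = T
p XOR t = F XOR T = T
(r XOR p) XOR (p XOR t) = T XOR T = F
u IFF ((r XOR p) XOR (p XOR t)) = T IFF F = F
t IFF p = T IFF F = F
r IFF (t IFF p) = T IFF F = F
(u IFF ((r XOR p) XOR (p XOR t))) IFF (r IFF (t IFF p)) = F IFF F = T
(((r IFF t) OR ((s AND (r XOR t)) OR t)) AND t) IFF ((u IFF ((r XOR p) XOR (p XOR t))) IFF (r IFF (t IFF p))) = T IFF T = T

T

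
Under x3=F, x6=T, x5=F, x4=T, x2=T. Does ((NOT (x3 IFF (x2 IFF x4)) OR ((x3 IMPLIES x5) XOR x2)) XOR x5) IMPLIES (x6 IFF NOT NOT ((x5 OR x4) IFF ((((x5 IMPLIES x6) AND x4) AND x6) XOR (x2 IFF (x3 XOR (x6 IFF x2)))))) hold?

F

Substituting x3=F, x6=T, x5=F, x4=T, x2=T:
x2 IFF x4 = T IFF T = T
x3 IFF (x2 IFF x4) = F IFF T = F
NOT (x3 IFF (x2 IFF x4)) = NOT F = T
x3 IMPLIES x5 = F IMPLIES F = T
(x3 IMPLIES x5) XOR x2 = T XOR T = F
NOT (x3 IFF (x2 IFF x4)) OR ((x3 IMPLIES x5) XOR x2) = T OR F = T
(NOT (x3 IFF (x2 IFF x4)) OR ((x3 IMPLIES x5) XOR x2)) XOR x5 = T XOR F = T
x5 OR x4 = F OR T = T
x5 IMPLIES x6 = F IMPLIES T = T
(x5 IMPLIES x6) AND x4 = T AND T = T
((x5 IMPLIES x6) AND x4) AND x6 = T AND T = T
x6 IFF x2 = T IFF T = T
x3 XOR (x6 IFF x2) = F XOR T = T
x2 IFF (x3 XOR (x6 IFF x2)) = T IFF T = T
(((x5 IMPLIES x6) AND x4) AND x6) XOR (x2 IFF (x3 XOR (x6 IFF x2))) = T XOR T = F
(x5 OR x4) IFF ((((x5 IMPLIES x6) AND x4) AND x6) XOR (x2 IFF (x3 XOR (x6 IFF x2)))) = T IFF F = F
NOT ((x5 OR x4) IFF ((((x5 IMPLIES x6) AND x4) AND x6) XOR (x2 IFF (x3 XOR (x6 IFF x2))))) = NOT F = T
NOT NOT ((x5 OR x4) IFF ((((x5 IMPLIES x6) AND x4) AND x6) XOR (x2 IFF (x3 XOR (x6 IFF x2))))) = NOT T = F
x6 IFF NOT NOT ((x5 OR x4) IFF ((((x5 IMPLIES x6) AND x4) AND x6) XOR (x2 IFF (x3 XOR (x6 IFF x2))))) = T IFF F = F
((NOT (x3 IFF (x2 IFF x4)) OR ((x3 IMPLIES x5) XOR x2)) XOR x5) IMPLIES (x6 IFF NOT NOT ((x5 OR x4) IFF ((((x5 IMPLIES x6) AND x4) AND x6) XOR (x2 IFF (x3 XOR (x6 IFF x2)))))) = T IMPLIES F = F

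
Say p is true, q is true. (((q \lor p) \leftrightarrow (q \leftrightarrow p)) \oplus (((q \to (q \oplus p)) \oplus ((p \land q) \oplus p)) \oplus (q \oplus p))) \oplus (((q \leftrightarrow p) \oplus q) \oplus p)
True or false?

q \lor p = \text{True} \lor \text{True} = \text{True}
q \leftrightarrow p = \text{True} \leftrightarrow \text{True} = \text{True}
(q \lor p) \leftrightarrow (q \leftrightarrow p) = \text{True} \leftrightarrow \text{True} = \text{True}
q \oplus p = \text{True} \oplus \text{True} = \text{False}
q \to (q \oplus p) = \text{True} \to \text{False} = \text{False}
p \land q = \text{True} \land \text{True} = \text{True}
(p \land q) \oplus p = \text{True} \oplus \text{True} = \text{False}
(q \to (q \oplus p)) \oplus ((p \land q) \oplus p) = \text{False} \oplus \text{False} = \text{False}
q \oplus p = \text{True} \oplus \text{True} = \text{False}
((q \to (q \oplus p)) \oplus ((p \land q) \oplus p)) \oplus (q \oplus p) = \text{False} \oplus \text{False} = \text{False}
((q \lor p) \leftrightarrow (q \leftrightarrow p)) \oplus (((q \to (q \oplus p)) \oplus ((p \land q) \oplus p)) \oplus (q \oplus p)) = \text{True} \oplus \text{False} = \text{True}
q \leftrightarrow p = \text{True} \leftrightarrow \text{True} = \text{True}
(q \leftrightarrow p) \oplus q = \text{True} \oplus \text{True} = \text{False}
((q \leftrightarrow p) \oplus q) \oplus p = \text{False} \oplus \text{True} = \text{True}
(((q \lor p) \leftrightarrow (q \leftrightarrow p)) \oplus (((q \to (q \oplus p)) \oplus ((p \land q) \oplus p)) \oplus (q \oplus p))) \oplus (((q \leftrightarrow p) \oplus q) \oplus p) = \text{True} \oplus \text{True} = \text{False}

\text{False}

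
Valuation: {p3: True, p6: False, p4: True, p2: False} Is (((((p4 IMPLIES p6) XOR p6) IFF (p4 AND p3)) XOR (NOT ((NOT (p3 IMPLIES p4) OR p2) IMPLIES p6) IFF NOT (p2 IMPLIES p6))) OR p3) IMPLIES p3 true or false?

True

p4 IMPLIES p6 = True IMPLIES False = False
(p4 IMPLIES p6) XOR p6 = False XOR False = False
p4 AND p3 = True AND True = True
((p4 IMPLIES p6) XOR p6) IFF (p4 AND p3) = False IFF True = False
p3 IMPLIES p4 = True IMPLIES True = True
NOT (p3 IMPLIES p4) = NOT True = False
NOT (p3 IMPLIES p4) OR p2 = False OR False = False
(NOT (p3 IMPLIES p4) OR p2) IMPLIES p6 = False IMPLIES False = True
NOT ((NOT (p3 IMPLIES p4) OR p2) IMPLIES p6) = NOT True = False
p2 IMPLIES p6 = False IMPLIES False = True
NOT (p2 IMPLIES p6) = NOT True = False
NOT ((NOT (p3 IMPLIES p4) OR p2) IMPLIES p6) IFF NOT (p2 IMPLIES p6) = False IFF False = True
(((p4 IMPLIES p6) XOR p6) IFF (p4 AND p3)) XOR (NOT ((NOT (p3 IMPLIES p4) OR p2) IMPLIES p6) IFF NOT (p2 IMPLIES p6)) = False XOR True = True
((((p4 IMPLIES p6) XOR p6) IFF (p4 AND p3)) XOR (NOT ((NOT (p3 IMPLIES p4) OR p2) IMPLIES p6) IFF NOT (p2 IMPLIES p6))) OR p3 = True OR True = True
(((((p4 IMPLIES p6) XOR p6) IFF (p4 AND p3)) XOR (NOT ((NOT (p3 IMPLIES p4) OR p2) IMPLIES p6) IFF NOT (p2 IMPLIES p6))) OR p3) IMPLIES p3 = True IMPLIES True = True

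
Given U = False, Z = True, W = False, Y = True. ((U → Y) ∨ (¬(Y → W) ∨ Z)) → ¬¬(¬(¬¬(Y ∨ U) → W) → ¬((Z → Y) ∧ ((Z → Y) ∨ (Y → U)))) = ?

False

U → Y = False → True = True
Y → W = True → False = False
¬(Y → W) = ¬False = True
¬(Y → W) ∨ Z = True ∨ True = True
(U → Y) ∨ (¬(Y → W) ∨ Z) = True ∨ True = True
Y ∨ U = True ∨ False = True
¬(Y ∨ U) = ¬True = False
¬¬(Y ∨ U) = ¬False = True
¬¬(Y ∨ U) → W = True → False = False
¬(¬¬(Y ∨ U) → W) = ¬False = True
Z → Y = True → True = True
Z → Y = True → True = True
Y → U = True → False = False
(Z → Y) ∨ (Y → U) = True ∨ False = True
(Z → Y) ∧ ((Z → Y) ∨ (Y → U)) = True ∧ True = True
¬((Z → Y) ∧ ((Z → Y) ∨ (Y → U))) = ¬True = False
¬(¬¬(Y ∨ U) → W) → ¬((Z → Y) ∧ ((Z → Y) ∨ (Y → U))) = True → False = False
¬(¬(¬¬(Y ∨ U) → W) → ¬((Z → Y) ∧ ((Z → Y) ∨ (Y → U)))) = ¬False = True
¬¬(¬(¬¬(Y ∨ U) → W) → ¬((Z → Y) ∧ ((Z → Y) ∨ (Y → U)))) = ¬True = False
((U → Y) ∨ (¬(Y → W) ∨ Z)) → ¬¬(¬(¬¬(Y ∨ U) → W) → ¬((Z → Y) ∧ ((Z → Y) ∨ (Y → U)))) = True → False = False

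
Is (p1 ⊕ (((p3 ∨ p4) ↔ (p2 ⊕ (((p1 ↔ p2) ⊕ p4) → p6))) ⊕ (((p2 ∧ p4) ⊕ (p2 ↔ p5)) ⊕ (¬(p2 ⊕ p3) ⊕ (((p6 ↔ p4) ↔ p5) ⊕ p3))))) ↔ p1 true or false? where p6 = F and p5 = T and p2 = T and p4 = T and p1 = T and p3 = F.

p3 ∨ p4 = F ∨ T = T
p1 ↔ p2 = T ↔ T = T
(p1 ↔ p2) ⊕ p4 = T ⊕ T = F
((p1 ↔ p2) ⊕ p4) → p6 = F → F = T
p2 ⊕ (((p1 ↔ p2) ⊕ p4) → p6) = T ⊕ T = F
(p3 ∨ p4) ↔ (p2 ⊕ (((p1 ↔ p2) ⊕ p4) → p6)) = T ↔ F = F
p2 ∧ p4 = T ∧ T = T
p2 ↔ p5 = T ↔ T = T
(p2 ∧ p4) ⊕ (p2 ↔ p5) = T ⊕ T = F
p2 ⊕ p3 = T ⊕ F = T
¬(p2 ⊕ p3) = ¬T = F
p6 ↔ p4 = F ↔ T = F
(p6 ↔ p4) ↔ p5 = F ↔ T = F
((p6 ↔ p4) ↔ p5) ⊕ p3 = F ⊕ F = F
¬(p2 ⊕ p3) ⊕ (((p6 ↔ p4) ↔ p5) ⊕ p3) = F ⊕ F = F
((p2 ∧ p4) ⊕ (p2 ↔ p5)) ⊕ (¬(p2 ⊕ p3) ⊕ (((p6 ↔ p4) ↔ p5) ⊕ p3)) = F ⊕ F = F
((p3 ∨ p4) ↔ (p2 ⊕ (((p1 ↔ p2) ⊕ p4) → p6))) ⊕ (((p2 ∧ p4) ⊕ (p2 ↔ p5)) ⊕ (¬(p2 ⊕ p3) ⊕ (((p6 ↔ p4) ↔ p5) ⊕ p3))) = F ⊕ F = F
p1 ⊕ (((p3 ∨ p4) ↔ (p2 ⊕ (((p1 ↔ p2) ⊕ p4) → p6))) ⊕ (((p2 ∧ p4) ⊕ (p2 ↔ p5)) ⊕ (¬(p2 ⊕ p3) ⊕ (((p6 ↔ p4) ↔ p5) ⊕ p3)))) = T ⊕ F = T
(p1 ⊕ (((p3 ∨ p4) ↔ (p2 ⊕ (((p1 ↔ p2) ⊕ p4) → p6))) ⊕ (((p2 ∧ p4) ⊕ (p2 ↔ p5)) ⊕ (¬(p2 ⊕ p3) ⊕ (((p6 ↔ p4) ↔ p5) ⊕ p3))))) ↔ p1 = T ↔ T = T

T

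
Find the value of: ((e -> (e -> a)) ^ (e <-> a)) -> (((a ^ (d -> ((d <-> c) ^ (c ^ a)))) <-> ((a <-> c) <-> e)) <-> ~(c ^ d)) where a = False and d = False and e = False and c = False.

e -> a = False -> False = True
e -> (e -> a) = False -> True = True
e <-> a = False <-> False = True
(e -> (e -> a)) ^ (e <-> a) = True ^ True = False
d <-> c = False <-> False = True
c ^ a = False ^ False = False
(d <-> c) ^ (c ^ a) = True ^ False = True
d -> ((d <-> c) ^ (c ^ a)) = False -> True = True
a ^ (d -> ((d <-> c) ^ (c ^ a))) = False ^ True = True
a <-> c = False <-> False = True
(a <-> c) <-> e = True <-> False = False
(a ^ (d -> ((d <-> c) ^ (c ^ a)))) <-> ((a <-> c) <-> e) = True <-> False = False
c ^ d = False ^ False = False
~(c ^ d) = ~False = True
((a ^ (d -> ((d <-> c) ^ (c ^ a)))) <-> ((a <-> c) <-> e)) <-> ~(c ^ d) = False <-> True = False
((e -> (e -> a)) ^ (e <-> a)) -> (((a ^ (d -> ((d <-> c) ^ (c ^ a)))) <-> ((a <-> c) <-> e)) <-> ~(c ^ d)) = False -> False = True

True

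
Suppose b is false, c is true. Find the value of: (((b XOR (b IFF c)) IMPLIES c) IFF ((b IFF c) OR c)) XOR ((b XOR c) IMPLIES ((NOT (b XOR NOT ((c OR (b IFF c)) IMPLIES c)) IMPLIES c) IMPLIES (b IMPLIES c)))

Substituting b=false, c=true:
b IFF c = false IFF true = false
b XOR (b IFF c) = false XOR false = false
(b XOR (b IFF c)) IMPLIES c = false IMPLIES true = true
b IFF c = false IFF true = false
(b IFF c) OR c = false OR true = true
((b XOR (b IFF c)) IMPLIES c) IFF ((b IFF c) OR c) = true IFF true = true
b XOR c = false XOR true = true
b IFF c = false IFF true = false
c OR (b IFF c) = true OR false = true
(c OR (b IFF c)) IMPLIES c = true IMPLIES true = true
NOT ((c OR (b IFF c)) IMPLIES c) = NOT true = false
b XOR NOT ((c OR (b IFF c)) IMPLIES c) = false XOR false = false
NOT (b XOR NOT ((c OR (b IFF c)) IMPLIES c)) = NOT false = true
NOT (b XOR NOT ((c OR (b IFF c)) IMPLIES c)) IMPLIES c = true IMPLIES true = true
b IMPLIES c = false IMPLIES true = true
(NOT (b XOR NOT ((c OR (b IFF c)) IMPLIES c)) IMPLIES c) IMPLIES (b IMPLIES c) = true IMPLIES true = true
(b XOR c) IMPLIES ((NOT (b XOR NOT ((c OR (b IFF c)) IMPLIES c)) IMPLIES c) IMPLIES (b IMPLIES c)) = true IMPLIES true = true
(((b XOR (b IFF c)) IMPLIES c) IFF ((b IFF c) OR c)) XOR ((b XOR c) IMPLIES ((NOT (b XOR NOT ((c OR (b IFF c)) IMPLIES c)) IMPLIES c) IMPLIES (b IMPLIES c))) = true XOR true = false

false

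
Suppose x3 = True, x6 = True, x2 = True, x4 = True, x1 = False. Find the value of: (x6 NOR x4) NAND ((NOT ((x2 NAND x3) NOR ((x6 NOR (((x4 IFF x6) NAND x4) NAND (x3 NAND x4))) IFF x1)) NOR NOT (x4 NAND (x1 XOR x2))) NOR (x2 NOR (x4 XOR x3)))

x6 NOR x4 = True NOR True = False
x2 NAND x3 = True NAND True = False
x4 IFF x6 = True IFF True = True
(x4 IFF x6) NAND x4 = True NAND True = False
x3 NAND x4 = True NAND True = False
((x4 IFF x6) NAND x4) NAND (x3 NAND x4) = False NAND False = True
x6 NOR (((x4 IFF x6) NAND x4) NAND (x3 NAND x4)) = True NOR True = False
(x6 NOR (((x4 IFF x6) NAND x4) NAND (x3 NAND x4))) IFF x1 = False IFF False = True
(x2 NAND x3) NOR ((x6 NOR (((x4 IFF x6) NAND x4) NAND (x3 NAND x4))) IFF x1) = False NOR True = False
NOT ((x2 NAND x3) NOR ((x6 NOR (((x4 IFF x6) NAND x4) NAND (x3 NAND x4))) IFF x1)) = NOT False = True
x1 XOR x2 = False XOR True = True
x4 NAND (x1 XOR x2) = True NAND True = False
NOT (x4 NAND (x1 XOR x2)) = NOT False = True
NOT ((x2 NAND x3) NOR ((x6 NOR (((x4 IFF x6) NAND x4) NAND (x3 NAND x4))) IFF x1)) NOR NOT (x4 NAND (x1 XOR x2)) = True NOR True = False
x4 XOR x3 = True XOR True = False
x2 NOR (x4 XOR x3) = True NOR False = False
(NOT ((x2 NAND x3) NOR ((x6 NOR (((x4 IFF x6) NAND x4) NAND (x3 NAND x4))) IFF x1)) NOR NOT (x4 NAND (x1 XOR x2))) NOR (x2 NOR (x4 XOR x3)) = False NOR False = True
(x6 NOR x4) NAND ((NOT ((x2 NAND x3) NOR ((x6 NOR (((x4 IFF x6) NAND x4) NAND (x3 NAND x4))) IFF x1)) NOR NOT (x4 NAND (x1 XOR x2))) NOR (x2 NOR (x4 XOR x3))) = False NAND True = True

True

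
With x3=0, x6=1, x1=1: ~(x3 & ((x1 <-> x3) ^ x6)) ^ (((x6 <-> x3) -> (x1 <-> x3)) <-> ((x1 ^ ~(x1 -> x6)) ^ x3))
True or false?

x1 <-> x3 = 1 <-> 0 = 0
(x1 <-> x3) ^ x6 = 0 ^ 1 = 1
x3 & ((x1 <-> x3) ^ x6) = 0 & 1 = 0
~(x3 & ((x1 <-> x3) ^ x6)) = ~0 = 1
x6 <-> x3 = 1 <-> 0 = 0
x1 <-> x3 = 1 <-> 0 = 0
(x6 <-> x3) -> (x1 <-> x3) = 0 -> 0 = 1
x1 -> x6 = 1 -> 1 = 1
~(x1 -> x6) = ~1 = 0
x1 ^ ~(x1 -> x6) = 1 ^ 0 = 1
(x1 ^ ~(x1 -> x6)) ^ x3 = 1 ^ 0 = 1
((x6 <-> x3) -> (x1 <-> x3)) <-> ((x1 ^ ~(x1 -> x6)) ^ x3) = 1 <-> 1 = 1
~(x3 & ((x1 <-> x3) ^ x6)) ^ (((x6 <-> x3) -> (x1 <-> x3)) <-> ((x1 ^ ~(x1 -> x6)) ^ x3)) = 1 ^ 1 = 0

0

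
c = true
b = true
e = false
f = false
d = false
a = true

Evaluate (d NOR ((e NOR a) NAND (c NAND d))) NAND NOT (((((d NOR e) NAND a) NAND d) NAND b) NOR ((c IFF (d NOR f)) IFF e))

e NOR a = false NOR true = false
c NAND d = true NAND false = true
(e NOR a) NAND (c NAND d) = false NAND true = true
d NOR ((e NOR a) NAND (c NAND d)) = false NOR true = false
d NOR e = false NOR false = true
(d NOR e) NAND a = true NAND true = false
((d NOR e) NAND a) NAND d = false NAND false = true
(((d NOR e) NAND a) NAND d) NAND b = true NAND true = false
d NOR f = false NOR false = true
c IFF (d NOR f) = true IFF true = true
(c IFF (d NOR f)) IFF e = true IFF false = false
((((d NOR e) NAND a) NAND d) NAND b) NOR ((c IFF (d NOR f)) IFF e) = false NOR false = true
NOT (((((d NOR e) NAND a) NAND d) NAND b) NOR ((c IFF (d NOR f)) IFF e)) = NOT true = false
(d NOR ((e NOR a) NAND (c NAND d))) NAND NOT (((((d NOR e) NAND a) NAND d) NAND b) NOR ((c IFF (d NOR f)) IFF e)) = false NAND false = true

true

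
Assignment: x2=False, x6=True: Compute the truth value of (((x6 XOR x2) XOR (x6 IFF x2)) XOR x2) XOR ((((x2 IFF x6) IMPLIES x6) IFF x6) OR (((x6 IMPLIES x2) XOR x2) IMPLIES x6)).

False

x6 XOR x2 = True XOR False = True
x6 IFF x2 = True IFF False = False
(x6 XOR x2) XOR (x6 IFF x2) = True XOR False = True
((x6 XOR x2) XOR (x6 IFF x2)) XOR x2 = True XOR False = True
x2 IFF x6 = False IFF True = False
(x2 IFF x6) IMPLIES x6 = False IMPLIES True = True
((x2 IFF x6) IMPLIES x6) IFF x6 = True IFF True = True
x6 IMPLIES x2 = True IMPLIES False = False
(x6 IMPLIES x2) XOR x2 = False XOR False = False
((x6 IMPLIES x2) XOR x2) IMPLIES x6 = False IMPLIES True = True
(((x2 IFF x6) IMPLIES x6) IFF x6) OR (((x6 IMPLIES x2) XOR x2) IMPLIES x6) = True OR True = True
(((x6 XOR x2) XOR (x6 IFF x2)) XOR x2) XOR ((((x2 IFF x6) IMPLIES x6) IFF x6) OR (((x6 IMPLIES x2) XOR x2) IMPLIES x6)) = True XOR True = False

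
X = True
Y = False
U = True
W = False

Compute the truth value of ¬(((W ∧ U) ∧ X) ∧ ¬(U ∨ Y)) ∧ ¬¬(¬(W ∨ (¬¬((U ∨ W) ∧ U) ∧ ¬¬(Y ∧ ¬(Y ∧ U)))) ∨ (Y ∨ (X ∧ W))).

True

W ∧ U = False ∧ True = False
(W ∧ U) ∧ X = False ∧ True = False
U ∨ Y = True ∨ False = True
¬(U ∨ Y) = ¬True = False
((W ∧ U) ∧ X) ∧ ¬(U ∨ Y) = False ∧ False = False
¬(((W ∧ U) ∧ X) ∧ ¬(U ∨ Y)) = ¬False = True
U ∨ W = True ∨ False = True
(U ∨ W) ∧ U = True ∧ True = True
¬((U ∨ W) ∧ U) = ¬True = False
¬¬((U ∨ W) ∧ U) = ¬False = True
Y ∧ U = False ∧ True = False
¬(Y ∧ U) = ¬False = True
Y ∧ ¬(Y ∧ U) = False ∧ True = False
¬(Y ∧ ¬(Y ∧ U)) = ¬False = True
¬¬(Y ∧ ¬(Y ∧ U)) = ¬True = False
¬¬((U ∨ W) ∧ U) ∧ ¬¬(Y ∧ ¬(Y ∧ U)) = True ∧ False = False
W ∨ (¬¬((U ∨ W) ∧ U) ∧ ¬¬(Y ∧ ¬(Y ∧ U))) = False ∨ False = False
¬(W ∨ (¬¬((U ∨ W) ∧ U) ∧ ¬¬(Y ∧ ¬(Y ∧ U)))) = ¬False = True
X ∧ W = True ∧ False = False
Y ∨ (X ∧ W) = False ∨ False = False
¬(W ∨ (¬¬((U ∨ W) ∧ U) ∧ ¬¬(Y ∧ ¬(Y ∧ U)))) ∨ (Y ∨ (X ∧ W)) = True ∨ False = True
¬(¬(W ∨ (¬¬((U ∨ W) ∧ U) ∧ ¬¬(Y ∧ ¬(Y ∧ U)))) ∨ (Y ∨ (X ∧ W))) = ¬True = False
¬¬(¬(W ∨ (¬¬((U ∨ W) ∧ U) ∧ ¬¬(Y ∧ ¬(Y ∧ U)))) ∨ (Y ∨ (X ∧ W))) = ¬False = True
¬(((W ∧ U) ∧ X) ∧ ¬(U ∨ Y)) ∧ ¬¬(¬(W ∨ (¬¬((U ∨ W) ∧ U) ∧ ¬¬(Y ∧ ¬(Y ∧ U)))) ∨ (Y ∨ (X ∧ W))) = True ∧ True = True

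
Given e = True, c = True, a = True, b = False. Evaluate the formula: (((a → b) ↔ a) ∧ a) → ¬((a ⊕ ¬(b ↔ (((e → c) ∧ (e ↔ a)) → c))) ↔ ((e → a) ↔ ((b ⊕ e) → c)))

True

a → b = True → False = False
(a → b) ↔ a = False ↔ True = False
((a → b) ↔ a) ∧ a = False ∧ True = False
e → c = True → True = True
e ↔ a = True ↔ True = True
(e → c) ∧ (e ↔ a) = True ∧ True = True
((e → c) ∧ (e ↔ a)) → c = True → True = True
b ↔ (((e → c) ∧ (e ↔ a)) → c) = False ↔ True = False
¬(b ↔ (((e → c) ∧ (e ↔ a)) → c)) = ¬False = True
a ⊕ ¬(b ↔ (((e → c) ∧ (e ↔ a)) → c)) = True ⊕ True = False
e → a = True → True = True
b ⊕ e = False ⊕ True = True
(b ⊕ e) → c = True → True = True
(e → a) ↔ ((b ⊕ e) → c) = True ↔ True = True
(a ⊕ ¬(b ↔ (((e → c) ∧ (e ↔ a)) → c))) ↔ ((e → a) ↔ ((b ⊕ e) → c)) = False ↔ True = False
¬((a ⊕ ¬(b ↔ (((e → c) ∧ (e ↔ a)) → c))) ↔ ((e → a) ↔ ((b ⊕ e) → c))) = ¬False = True
(((a → b) ↔ a) ∧ a) → ¬((a ⊕ ¬(b ↔ (((e → c) ∧ (e ↔ a)) → c))) ↔ ((e → a) ↔ ((b ⊕ e) → c))) = False → True = True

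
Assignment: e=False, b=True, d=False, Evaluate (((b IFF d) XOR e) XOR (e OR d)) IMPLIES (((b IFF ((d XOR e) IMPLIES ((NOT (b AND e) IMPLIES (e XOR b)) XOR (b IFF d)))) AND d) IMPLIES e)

True

b IFF d = True IFF False = False
(b IFF d) XOR e = False XOR False = False
e OR d = False OR False = False
((b IFF d) XOR e) XOR (e OR d) = False XOR False = False
d XOR e = False XOR False = False
b AND e = True AND False = False
NOT (b AND e) = NOT False = True
e XOR b = False XOR True = True
NOT (b AND e) IMPLIES (e XOR b) = True IMPLIES True = True
b IFF d = True IFF False = False
(NOT (b AND e) IMPLIES (e XOR b)) XOR (b IFF d) = True XOR False = True
(d XOR e) IMPLIES ((NOT (b AND e) IMPLIES (e XOR b)) XOR (b IFF d)) = False IMPLIES True = True
b IFF ((d XOR e) IMPLIES ((NOT (b AND e) IMPLIES (e XOR b)) XOR (b IFF d))) = True IFF True = True
(b IFF ((d XOR e) IMPLIES ((NOT (b AND e) IMPLIES (e XOR b)) XOR (b IFF d)))) AND d = True AND False = False
((b IFF ((d XOR e) IMPLIES ((NOT (b AND e) IMPLIES (e XOR b)) XOR (b IFF d)))) AND d) IMPLIES e = False IMPLIES False = True
(((b IFF d) XOR e) XOR (e OR d)) IMPLIES (((b IFF ((d XOR e) IMPLIES ((NOT (b AND e) IMPLIES (e XOR b)) XOR (b IFF d)))) AND d) IMPLIES e) = False IMPLIES True = True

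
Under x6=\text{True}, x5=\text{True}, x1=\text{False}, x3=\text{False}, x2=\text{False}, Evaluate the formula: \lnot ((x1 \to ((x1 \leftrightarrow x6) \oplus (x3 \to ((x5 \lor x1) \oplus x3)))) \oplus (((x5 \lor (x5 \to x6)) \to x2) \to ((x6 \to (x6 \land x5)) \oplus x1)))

x1 \leftrightarrow x6 = \text{False} \leftrightarrow \text{True} = \text{False}
x5 \lor x1 = \text{True} \lor \text{False} = \text{True}
(x5 \lor x1) \oplus x3 = \text{True} \oplus \text{False} = \text{True}
x3 \to ((x5 \lor x1) \oplus x3) = \text{False} \to \text{True} = \text{True}
(x1 \leftrightarrow x6) \oplus (x3 \to ((x5 \lor x1) \oplus x3)) = \text{False} \oplus \text{True} = \text{True}
x1 \to ((x1 \leftrightarrow x6) \oplus (x3 \to ((x5 \lor x1) \oplus x3))) = \text{False} \to \text{True} = \text{True}
x5 \to x6 = \text{True} \to \text{True} = \text{True}
x5 \lor (x5 \to x6) = \text{True} \lor \text{True} = \text{True}
(x5 \lor (x5 \to x6)) \to x2 = \text{True} \to \text{False} = \text{False}
x6 \land x5 = \text{True} \land \text{True} = \text{True}
x6 \to (x6 \land x5) = \text{True} \to \text{True} = \text{True}
(x6 \to (x6 \land x5)) \oplus x1 = \text{True} \oplus \text{False} = \text{True}
((x5 \lor (x5 \to x6)) \to x2) \to ((x6 \to (x6 \land x5)) \oplus x1) = \text{False} \to \text{True} = \text{True}
(x1 \to ((x1 \leftrightarrow x6) \oplus (x3 \to ((x5 \lor x1) \oplus x3)))) \oplus (((x5 \lor (x5 \to x6)) \to x2) \to ((x6 \to (x6 \land x5)) \oplus x1)) = \text{True} \oplus \text{True} = \text{False}
\lnot ((x1 \to ((x1 \leftrightarrow x6) \oplus (x3 \to ((x5 \lor x1) \oplus x3)))) \oplus (((x5 \lor (x5 \to x6)) \to x2) \to ((x6 \to (x6 \land x5)) \oplus x1))) = \lnot \text{False} = \text{True}

\text{True}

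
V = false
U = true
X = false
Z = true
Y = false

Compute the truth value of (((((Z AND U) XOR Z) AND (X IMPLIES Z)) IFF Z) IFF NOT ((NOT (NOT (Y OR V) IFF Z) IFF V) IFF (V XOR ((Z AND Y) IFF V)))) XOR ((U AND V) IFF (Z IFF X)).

false

Z AND U = true AND true = true
(Z AND U) XOR Z = true XOR true = false
X IMPLIES Z = false IMPLIES true = true
((Z AND U) XOR Z) AND (X IMPLIES Z) = false AND true = false
(((Z AND U) XOR Z) AND (X IMPLIES Z)) IFF Z = false IFF true = false
Y OR V = false OR false = false
NOT (Y OR V) = NOT false = true
NOT (Y OR V) IFF Z = true IFF true = true
NOT (NOT (Y OR V) IFF Z) = NOT true = false
NOT (NOT (Y OR V) IFF Z) IFF V = false IFF false = true
Z AND Y = true AND false = false
(Z AND Y) IFF V = false IFF false = true
V XOR ((Z AND Y) IFF V) = false XOR true = true
(NOT (NOT (Y OR V) IFF Z) IFF V) IFF (V XOR ((Z AND Y) IFF V)) = true IFF true = true
NOT ((NOT (NOT (Y OR V) IFF Z) IFF V) IFF (V XOR ((Z AND Y) IFF V))) = NOT true = false
((((Z AND U) XOR Z) AND (X IMPLIES Z)) IFF Z) IFF NOT ((NOT (NOT (Y OR V) IFF Z) IFF V) IFF (V XOR ((Z AND Y) IFF V))) = false IFF false = true
U AND V = true AND false = false
Z IFF X = true IFF false = false
(U AND V) IFF (Z IFF X) = false IFF false = true
(((((Z AND U) XOR Z) AND (X IMPLIES Z)) IFF Z) IFF NOT ((NOT (NOT (Y OR V) IFF Z) IFF V) IFF (V XOR ((Z AND Y) IFF V)))) XOR ((U AND V) IFF (Z IFF X)) = true XOR true = false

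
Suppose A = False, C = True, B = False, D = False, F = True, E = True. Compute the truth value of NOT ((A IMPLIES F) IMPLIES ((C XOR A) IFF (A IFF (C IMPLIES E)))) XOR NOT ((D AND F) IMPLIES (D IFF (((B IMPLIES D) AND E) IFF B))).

True

A IMPLIES F = False IMPLIES True = True
C XOR A = True XOR False = True
C IMPLIES E = True IMPLIES True = True
A IFF (C IMPLIES E) = False IFF True = False
(C XOR A) IFF (A IFF (C IMPLIES E)) = True IFF False = False
(A IMPLIES F) IMPLIES ((C XOR A) IFF (A IFF (C IMPLIES E))) = True IMPLIES False = False
NOT ((A IMPLIES F) IMPLIES ((C XOR A) IFF (A IFF (C IMPLIES E)))) = NOT False = True
D AND F = False AND True = False
B IMPLIES D = False IMPLIES False = True
(B IMPLIES D) AND E = True AND True = True
((B IMPLIES D) AND E) IFF B = True IFF False = False
D IFF (((B IMPLIES D) AND E) IFF B) = False IFF False = True
(D AND F) IMPLIES (D IFF (((B IMPLIES D) AND E) IFF B)) = False IMPLIES True = True
NOT ((D AND F) IMPLIES (D IFF (((B IMPLIES D) AND E) IFF B))) = NOT True = False
NOT ((A IMPLIES F) IMPLIES ((C XOR A) IFF (A IFF (C IMPLIES E)))) XOR NOT ((D AND F) IMPLIES (D IFF (((B IMPLIES D) AND E) IFF B))) = True XOR False = True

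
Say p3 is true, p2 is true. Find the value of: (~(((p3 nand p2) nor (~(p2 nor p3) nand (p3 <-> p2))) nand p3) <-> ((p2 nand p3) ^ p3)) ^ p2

F

p3 nand p2 = T nand T = F
p2 nor p3 = T nor T = F
~(p2 nor p3) = ~F = T
p3 <-> p2 = T <-> T = T
~(p2 nor p3) nand (p3 <-> p2) = T nand T = F
(p3 nand p2) nor (~(p2 nor p3) nand (p3 <-> p2)) = F nor F = T
((p3 nand p2) nor (~(p2 nor p3) nand (p3 <-> p2))) nand p3 = T nand T = F
~(((p3 nand p2) nor (~(p2 nor p3) nand (p3 <-> p2))) nand p3) = ~F = T
p2 nand p3 = T nand T = F
(p2 nand p3) ^ p3 = F ^ T = T
~(((p3 nand p2) nor (~(p2 nor p3) nand (p3 <-> p2))) nand p3) <-> ((p2 nand p3) ^ p3) = T <-> T = T
(~(((p3 nand p2) nor (~(p2 nor p3) nand (p3 <-> p2))) nand p3) <-> ((p2 nand p3) ^ p3)) ^ p2 = T ^ T = F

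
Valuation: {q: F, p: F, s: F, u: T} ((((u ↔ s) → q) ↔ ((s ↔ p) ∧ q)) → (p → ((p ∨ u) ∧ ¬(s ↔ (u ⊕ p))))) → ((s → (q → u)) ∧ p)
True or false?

F

Substituting q=F, p=F, s=F, u=T:
u ↔ s = T ↔ F = F
(u ↔ s) → q = F → F = T
s ↔ p = F ↔ F = T
(s ↔ p) ∧ q = T ∧ F = F
((u ↔ s) → q) ↔ ((s ↔ p) ∧ q) = T ↔ F = F
p ∨ u = F ∨ T = T
u ⊕ p = T ⊕ F = T
s ↔ (u ⊕ p) = F ↔ T = F
¬(s ↔ (u ⊕ p)) = ¬F = T
(p ∨ u) ∧ ¬(s ↔ (u ⊕ p)) = T ∧ T = T
p → ((p ∨ u) ∧ ¬(s ↔ (u ⊕ p))) = F → T = T
(((u ↔ s) → q) ↔ ((s ↔ p) ∧ q)) → (p → ((p ∨ u) ∧ ¬(s ↔ (u ⊕ p)))) = F → T = T
q → u = F → T = T
s → (q → u) = F → T = T
(s → (q → u)) ∧ p = T ∧ F = F
((((u ↔ s) → q) ↔ ((s ↔ p) ∧ q)) → (p → ((p ∨ u) ∧ ¬(s ↔ (u ⊕ p))))) → ((s → (q → u)) ∧ p) = T → F = F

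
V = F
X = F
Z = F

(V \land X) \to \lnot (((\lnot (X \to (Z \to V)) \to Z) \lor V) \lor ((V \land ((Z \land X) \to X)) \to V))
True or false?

T

V \land X = F \land F = F
Z \to V = F \to F = T
X \to (Z \to V) = F \to T = T
\lnot (X \to (Z \to V)) = \lnot T = F
\lnot (X \to (Z \to V)) \to Z = F \to F = T
(\lnot (X \to (Z \to V)) \to Z) \lor V = T \lor F = T
Z \land X = F \land F = F
(Z \land X) \to X = F \to F = T
V \land ((Z \land X) \to X) = F \land T = F
(V \land ((Z \land X) \to X)) \to V = F \to F = T
((\lnot (X \to (Z \to V)) \to Z) \lor V) \lor ((V \land ((Z \land X) \to X)) \to V) = T \lor T = T
\lnot (((\lnot (X \to (Z \to V)) \to Z) \lor V) \lor ((V \land ((Z \land X) \to X)) \to V)) = \lnot T = F
(V \land X) \to \lnot (((\lnot (X \to (Z \to V)) \to Z) \lor V) \lor ((V \land ((Z \land X) \to X)) \to V)) = F \to F = T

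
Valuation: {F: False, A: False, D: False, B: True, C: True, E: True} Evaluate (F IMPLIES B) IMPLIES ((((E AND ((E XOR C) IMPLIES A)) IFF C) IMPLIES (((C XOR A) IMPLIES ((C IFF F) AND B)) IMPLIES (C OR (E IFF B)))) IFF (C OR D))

True

Substituting F=False, A=False, D=False, B=True, C=True, E=True:
F IMPLIES B = False IMPLIES True = True
E XOR C = True XOR True = False
(E XOR C) IMPLIES A = False IMPLIES False = True
E AND ((E XOR C) IMPLIES A) = True AND True = True
(E AND ((E XOR C) IMPLIES A)) IFF C = True IFF True = True
C XOR A = True XOR False = True
C IFF F = True IFF False = False
(C IFF F) AND B = False AND True = False
(C XOR A) IMPLIES ((C IFF F) AND B) = True IMPLIES False = False
E IFF B = True IFF True = True
C OR (E IFF B) = True OR True = True
((C XOR A) IMPLIES ((C IFF F) AND B)) IMPLIES (C OR (E IFF B)) = False IMPLIES True = True
((E AND ((E XOR C) IMPLIES A)) IFF C) IMPLIES (((C XOR A) IMPLIES ((C IFF F) AND B)) IMPLIES (C OR (E IFF B))) = True IMPLIES True = True
C OR D = True OR False = True
(((E AND ((E XOR C) IMPLIES A)) IFF C) IMPLIES (((C XOR A) IMPLIES ((C IFF F) AND B)) IMPLIES (C OR (E IFF B)))) IFF (C OR D) = True IFF True = True
(F IMPLIES B) IMPLIES ((((E AND ((E XOR C) IMPLIES A)) IFF C) IMPLIES (((C XOR A) IMPLIES ((C IFF F) AND B)) IMPLIES (C OR (E IFF B)))) IFF (C OR D)) = True IMPLIES True = True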